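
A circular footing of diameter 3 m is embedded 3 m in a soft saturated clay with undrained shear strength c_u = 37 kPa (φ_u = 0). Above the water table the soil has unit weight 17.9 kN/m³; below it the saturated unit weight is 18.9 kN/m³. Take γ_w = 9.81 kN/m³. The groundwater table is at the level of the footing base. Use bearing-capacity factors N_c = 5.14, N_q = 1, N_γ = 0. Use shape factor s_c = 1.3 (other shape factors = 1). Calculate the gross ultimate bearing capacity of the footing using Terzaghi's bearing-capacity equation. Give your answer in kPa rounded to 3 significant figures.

q_ult ≈ 301 kPa

q = γ·D_f = 17.9 × 3 = 53.7 kPa.
c·N_c·s_c = 37 × 5.14 × 1.3 = 247.23 kPa
q·N_q = 53.7 × 1 = 53.7 kPa
q_ult = 247.23 + 53.7 = 300.93 kPa.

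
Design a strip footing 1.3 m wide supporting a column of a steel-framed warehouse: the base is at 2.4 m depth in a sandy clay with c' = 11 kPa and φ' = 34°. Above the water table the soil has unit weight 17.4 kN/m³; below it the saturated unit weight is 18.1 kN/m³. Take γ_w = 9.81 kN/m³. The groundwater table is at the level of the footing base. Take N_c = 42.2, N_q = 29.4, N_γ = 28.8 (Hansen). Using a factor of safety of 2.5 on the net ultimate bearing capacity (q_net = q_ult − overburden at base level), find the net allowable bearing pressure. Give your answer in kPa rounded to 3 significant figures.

q = γ·D_f = 17.4 × 2.4 = 41.76 kPa.
For the ½γBN_γ term take γ' = 18.1 − 9.81 = 8.29 kN/m³ (soil below base is submerged).
c·N_c = 11 × 42.2 = 464.2 kPa
q·N_q = 41.76 × 29.4 = 1227.7 kPa
0.5·γ·B·N_γ = 0.5 × 8.29 × 1.3 × 28.8 = 155.19 kPa
q_ult = 464.2 + 1227.7 + 155.19 = 1847.1 kPa.
q_net = 1847.1 − 41.76 = 1805.4 kPa.
q_all(net) = 1805.4 / 2.5 = 722.15 kPa.

q_all(net) ≈ 722 kPa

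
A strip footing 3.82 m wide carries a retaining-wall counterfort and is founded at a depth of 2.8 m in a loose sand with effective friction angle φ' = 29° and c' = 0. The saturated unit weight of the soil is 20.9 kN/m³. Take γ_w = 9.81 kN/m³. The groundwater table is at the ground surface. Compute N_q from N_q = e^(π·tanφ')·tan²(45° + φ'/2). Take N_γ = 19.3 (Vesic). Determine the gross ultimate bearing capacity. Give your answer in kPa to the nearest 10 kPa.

q_ult ≈ 920 kPa

tan29° = 0.5543, so N_q = e^(π×0.5543)·tan²(59.5°) = 5.705 × 2.882 = 16.44.
Water table at ground surface, so effective unit weight γ' = 20.9 − 9.81 = 11.09 kN/m³ is used throughout; overburden q = 11.09 × 2.8 = 31.052 kPa; the same γ' applies in the ½γBN_γ term.
Surcharge term q·N_q = 31.052 × 16.443 = 510.6 kPa; self-weight term 0.5·γ·B·N_γ = 0.5 × 11.09 × 3.82 × 19.3 = 408.81 kPa.
q_ult = 510.6 + 408.81 = 919.41 kPa.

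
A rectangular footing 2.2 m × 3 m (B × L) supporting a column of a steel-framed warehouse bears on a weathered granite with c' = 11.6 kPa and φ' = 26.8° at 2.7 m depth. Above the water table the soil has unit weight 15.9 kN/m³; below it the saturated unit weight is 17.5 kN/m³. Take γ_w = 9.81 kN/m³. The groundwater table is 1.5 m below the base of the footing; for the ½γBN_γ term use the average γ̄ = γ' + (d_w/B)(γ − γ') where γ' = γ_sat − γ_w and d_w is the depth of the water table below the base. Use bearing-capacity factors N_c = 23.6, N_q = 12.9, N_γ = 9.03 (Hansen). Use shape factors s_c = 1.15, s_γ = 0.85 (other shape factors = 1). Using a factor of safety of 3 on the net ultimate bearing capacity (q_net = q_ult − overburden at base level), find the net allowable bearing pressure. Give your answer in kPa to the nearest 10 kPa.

q_all(net) ≈ 310 kPa

Effective surcharge at the founding depth q = γ·D_f = 15.9 × 2.7 = 42.93 kPa.
With d_w = 1.5 m < B, γ̄ = 7.69 + (1.5/2.2) × (15.9 − 7.69) = 13.288 kN/m³.
q_ult = c·N_c·s_c + q·N_q + 0.5·γ·B·N_γ·s_γ
     = 11.6 × 23.6 × 1.15 + 42.93 × 12.9 + 0.5 × 13.288 × 2.2 × 9.03 × 0.85
     = 314.82 + 553.8 + 112.19 = 980.81 kPa.
q_net = 980.81 − 42.93 = 937.88 kPa.
q_all(net) = 937.88 / 3 = 312.63 kPa.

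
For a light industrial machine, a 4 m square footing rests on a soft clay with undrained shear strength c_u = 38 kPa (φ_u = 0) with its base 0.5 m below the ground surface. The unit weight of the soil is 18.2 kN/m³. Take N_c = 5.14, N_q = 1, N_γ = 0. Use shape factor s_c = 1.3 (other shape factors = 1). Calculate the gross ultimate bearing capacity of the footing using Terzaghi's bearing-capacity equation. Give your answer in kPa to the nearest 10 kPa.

q_ult ≈ 260 kPa

q = γ·D_f = 18.2 × 0.5 = 9.1 kPa.
c·N_c·s_c = 38 × 5.14 × 1.3 = 253.92 kPa
q·N_q = 9.1 × 1 = 9.1 kPa
q_ult = 253.92 + 9.1 = 263.02 kPa.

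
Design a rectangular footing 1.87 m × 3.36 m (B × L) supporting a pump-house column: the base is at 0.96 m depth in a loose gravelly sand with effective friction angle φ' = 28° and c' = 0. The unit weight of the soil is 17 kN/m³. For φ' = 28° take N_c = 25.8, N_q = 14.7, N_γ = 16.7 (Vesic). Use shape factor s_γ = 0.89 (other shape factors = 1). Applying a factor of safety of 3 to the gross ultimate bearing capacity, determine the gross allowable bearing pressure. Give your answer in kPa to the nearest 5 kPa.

q_all ≈ 160 kPa

Overburden at base level: q = 17 × 0.96 = 16.32 kPa.
Surcharge term q·N_q = 16.32 × 14.7 = 239.9 kPa; self-weight term 0.5·γ·B·N_γ·s_γ = 0.5 × 17 × 1.87 × 16.7 × 0.89 = 236.25 kPa.
q_ult = 239.9 + 236.25 = 476.15 kPa.
q_all = q_ult / FS = 476.15 / 3 = 158.72 kPa.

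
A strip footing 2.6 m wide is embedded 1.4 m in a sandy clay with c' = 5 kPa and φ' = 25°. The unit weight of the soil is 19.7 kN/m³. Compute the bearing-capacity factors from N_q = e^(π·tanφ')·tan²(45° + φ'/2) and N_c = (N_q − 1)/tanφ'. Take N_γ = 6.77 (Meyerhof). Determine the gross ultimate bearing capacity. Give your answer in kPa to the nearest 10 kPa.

tan25° = 0.4663, so N_q = e^(π×0.4663)·tan²(57.5°) = 4.327 × 2.464 = 10.66.
N_c = (10.66 − 1)/tan25° = 20.72.
q = γ·D_f = 19.7 × 1.4 = 27.58 kPa.
c·N_c = 5 × 20.721 = 103.6 kPa
q·N_q = 27.58 × 10.662 = 294.06 kPa
0.5·γ·B·N_γ = 0.5 × 19.7 × 2.6 × 6.77 = 173.38 kPa
q_ult = 103.6 + 294.06 + 173.38 = 571.04 kPa.

q_ult ≈ 570 kPa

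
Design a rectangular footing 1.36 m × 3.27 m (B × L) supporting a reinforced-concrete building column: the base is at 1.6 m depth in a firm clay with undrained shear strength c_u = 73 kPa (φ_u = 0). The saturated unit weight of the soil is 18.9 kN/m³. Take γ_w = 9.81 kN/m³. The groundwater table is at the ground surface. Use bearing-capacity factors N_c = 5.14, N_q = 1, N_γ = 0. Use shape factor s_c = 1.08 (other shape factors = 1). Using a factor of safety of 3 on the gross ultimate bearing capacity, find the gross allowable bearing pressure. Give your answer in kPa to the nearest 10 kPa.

γ' = 18.9 − 9.81 = 9.09 kN/m³ (submerged throughout). q = 9.09 × 1.6 = 14.544 kPa.
c·N_c·s_c = 73 × 5.14 × 1.08 = 405.24 kPa
q·N_q = 14.544 × 1 = 14.544 kPa
q_ult = 405.24 + 14.544 = 419.78 kPa.
q_all = 419.78 / 3 = 139.93 kPa.

q_all ≈ 140 kPa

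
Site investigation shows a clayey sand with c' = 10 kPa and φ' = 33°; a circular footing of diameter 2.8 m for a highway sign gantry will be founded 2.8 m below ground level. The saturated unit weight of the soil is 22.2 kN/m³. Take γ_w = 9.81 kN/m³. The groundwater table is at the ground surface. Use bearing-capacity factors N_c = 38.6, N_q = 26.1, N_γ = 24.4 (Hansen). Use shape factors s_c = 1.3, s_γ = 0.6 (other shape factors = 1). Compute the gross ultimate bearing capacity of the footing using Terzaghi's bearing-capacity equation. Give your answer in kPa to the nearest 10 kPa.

q_ult ≈ 1660 kPa

With the water table at the surface the whole profile is submerged: γ' = 22.2 − 9.81 = 12.39 kN/m³, so q = γ'·D_f = 34.692 kPa; the same γ' applies in the ½γBN_γ term.
q_ult = c·N_c·s_c + q·N_q + 0.5·γ·B·N_γ·s_γ
     = 10 × 38.6 × 1.3 + 34.692 × 26.1 + 0.5 × 12.39 × 2.8 × 24.4 × 0.6
     = 501.8 + 905.46 + 253.95 = 1661.2 kPa.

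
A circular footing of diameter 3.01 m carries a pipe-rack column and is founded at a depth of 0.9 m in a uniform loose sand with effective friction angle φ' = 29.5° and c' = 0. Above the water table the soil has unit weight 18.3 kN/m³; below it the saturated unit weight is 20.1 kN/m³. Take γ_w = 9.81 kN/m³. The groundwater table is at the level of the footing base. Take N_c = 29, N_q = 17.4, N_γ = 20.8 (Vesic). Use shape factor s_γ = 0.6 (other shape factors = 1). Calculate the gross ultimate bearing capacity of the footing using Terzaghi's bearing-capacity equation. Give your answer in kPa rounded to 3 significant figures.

Overburden at base level: q = 18.3 × 0.9 = 16.47 kPa.
Below the base the soil is submerged, so the ½γBN_γ term uses γ' = 20.1 − 9.81 = 10.29 kN/m³.
Surcharge term q·N_q = 16.47 × 17.4 = 286.58 kPa; self-weight term 0.5·γ·B·N_γ·s_γ = 0.5 × 10.29 × 3.01 × 20.8 × 0.6 = 193.27 kPa.
q_ult = 286.58 + 193.27 = 479.85 kPa.

q_ult ≈ 480 kPa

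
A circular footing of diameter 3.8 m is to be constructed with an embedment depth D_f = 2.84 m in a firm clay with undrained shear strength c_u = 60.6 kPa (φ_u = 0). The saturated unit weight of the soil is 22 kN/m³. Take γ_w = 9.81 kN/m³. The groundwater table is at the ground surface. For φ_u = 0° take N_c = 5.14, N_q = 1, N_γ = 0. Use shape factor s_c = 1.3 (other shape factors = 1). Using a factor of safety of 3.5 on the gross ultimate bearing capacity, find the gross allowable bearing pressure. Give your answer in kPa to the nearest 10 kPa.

q_all ≈ 130 kPa

γ' = 22 − 9.81 = 12.19 kN/m³ (submerged throughout). q = 12.19 × 2.84 = 34.62 kPa.
c·N_c·s_c = 60.6 × 5.14 × 1.3 = 404.93 kPa
q·N_q = 34.62 × 1 = 34.62 kPa
q_ult = 404.93 + 34.62 = 439.55 kPa.
q_all = 439.55 / 3.5 = 125.59 kPa.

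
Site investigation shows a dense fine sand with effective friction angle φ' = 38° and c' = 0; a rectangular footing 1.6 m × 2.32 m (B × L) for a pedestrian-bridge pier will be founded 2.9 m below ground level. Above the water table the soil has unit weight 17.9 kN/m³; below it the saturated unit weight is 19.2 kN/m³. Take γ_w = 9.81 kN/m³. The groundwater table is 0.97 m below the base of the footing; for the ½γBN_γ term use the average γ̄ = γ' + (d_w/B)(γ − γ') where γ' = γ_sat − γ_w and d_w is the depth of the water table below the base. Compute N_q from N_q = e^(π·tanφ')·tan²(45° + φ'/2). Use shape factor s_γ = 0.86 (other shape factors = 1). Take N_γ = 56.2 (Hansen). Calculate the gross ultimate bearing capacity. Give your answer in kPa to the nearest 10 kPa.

q_ult ≈ 3100 kPa

tan38° = 0.7813, so N_q = e^(π×0.7813)·tan²(64°) = 11.64 × 4.204 = 48.93.
Overburden at base level: q = 17.9 × 2.9 = 51.91 kPa.
The water table is 0.97 m below the base (< B = 1.6 m), so the ½γBN_γ term uses γ̄ = γ' + (d_w/B)(γ − γ') = 9.39 + (0.97/1.6)(17.9 − 9.39) = 14.549 kN/m³.
Surcharge term q·N_q = 51.91 × 48.933 = 2540.1 kPa; self-weight term 0.5·γ·B·N_γ·s_γ = 0.5 × 14.549 × 1.6 × 56.2 × 0.86 = 562.55 kPa.
q_ult = 2540.1 + 562.55 = 3102.7 kPa.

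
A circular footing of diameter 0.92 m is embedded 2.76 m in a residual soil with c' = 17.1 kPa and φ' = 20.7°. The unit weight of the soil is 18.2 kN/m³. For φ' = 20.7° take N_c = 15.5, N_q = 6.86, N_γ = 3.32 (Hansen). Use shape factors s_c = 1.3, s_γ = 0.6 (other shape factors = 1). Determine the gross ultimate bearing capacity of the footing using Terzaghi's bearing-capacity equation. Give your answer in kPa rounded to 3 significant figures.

q_ult ≈ 706 kPa

Overburden at base level: q = 18.2 × 2.76 = 50.232 kPa.
Cohesion term c·N_c·s_c = 17.1 × 15.5 × 1.3 = 344.57 kPa; surcharge term q·N_q = 50.232 × 6.86 = 344.59 kPa; self-weight term 0.5·γ·B·N_γ·s_γ = 0.5 × 18.2 × 0.92 × 3.32 × 0.6 = 16.677 kPa.
q_ult = 344.57 + 344.59 + 16.677 = 705.83 kPa.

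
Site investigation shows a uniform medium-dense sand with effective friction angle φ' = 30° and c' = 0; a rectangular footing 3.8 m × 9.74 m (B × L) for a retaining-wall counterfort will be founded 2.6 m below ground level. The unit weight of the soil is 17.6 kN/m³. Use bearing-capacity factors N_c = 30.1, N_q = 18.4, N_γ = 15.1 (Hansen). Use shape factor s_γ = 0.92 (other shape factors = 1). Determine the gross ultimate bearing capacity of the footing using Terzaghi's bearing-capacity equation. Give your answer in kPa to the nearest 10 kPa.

q_ult ≈ 1310 kPa

Effective surcharge at the founding depth q = γ·D_f = 17.6 × 2.6 = 45.76 kPa.
q_ult = q·N_q + 0.5·γ·B·N_γ·s_γ
     = 45.76 × 18.4 + 0.5 × 17.6 × 3.8 × 15.1 × 0.92
     = 841.98 + 464.55 = 1306.5 kPa.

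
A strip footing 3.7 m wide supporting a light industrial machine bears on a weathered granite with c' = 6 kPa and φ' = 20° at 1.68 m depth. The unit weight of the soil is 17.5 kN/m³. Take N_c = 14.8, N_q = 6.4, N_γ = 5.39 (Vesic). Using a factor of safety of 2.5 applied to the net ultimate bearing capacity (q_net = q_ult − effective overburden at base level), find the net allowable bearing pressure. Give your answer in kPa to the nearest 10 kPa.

q_all(net) ≈ 170 kPa

q = γ·D_f = 17.5 × 1.68 = 29.4 kPa.
c·N_c = 6 × 14.8 = 88.8 kPa
q·N_q = 29.4 × 6.4 = 188.16 kPa
0.5·γ·B·N_γ = 0.5 × 17.5 × 3.7 × 5.39 = 174.5 kPa
q_ult = 88.8 + 188.16 + 174.5 = 451.46 kPa.
Net ultimate: q_net = 451.46 − 29.4 = 422.06 kPa.
q_all(net) = 422.06 / 2.5 = 168.82 kPa.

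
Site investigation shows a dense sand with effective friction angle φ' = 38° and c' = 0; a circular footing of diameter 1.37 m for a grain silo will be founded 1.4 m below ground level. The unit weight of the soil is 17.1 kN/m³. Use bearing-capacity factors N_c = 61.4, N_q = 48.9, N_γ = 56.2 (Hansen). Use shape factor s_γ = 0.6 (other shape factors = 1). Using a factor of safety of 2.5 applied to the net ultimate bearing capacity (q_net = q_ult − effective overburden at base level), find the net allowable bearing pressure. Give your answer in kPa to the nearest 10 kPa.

Effective surcharge at the founding depth q = γ·D_f = 17.1 × 1.4 = 23.94 kPa.
q_ult = q·N_q + 0.5·γ·B·N_γ·s_γ
     = 23.94 × 48.9 + 0.5 × 17.1 × 1.37 × 56.2 × 0.6
     = 1170.7 + 394.98 = 1565.6 kPa.
Net ultimate: q_net = 1565.6 − 23.94 = 1541.7 kPa.
q_all(net) = 1541.7 / 2.5 = 616.68 kPa.

q_all(net) ≈ 620 kPa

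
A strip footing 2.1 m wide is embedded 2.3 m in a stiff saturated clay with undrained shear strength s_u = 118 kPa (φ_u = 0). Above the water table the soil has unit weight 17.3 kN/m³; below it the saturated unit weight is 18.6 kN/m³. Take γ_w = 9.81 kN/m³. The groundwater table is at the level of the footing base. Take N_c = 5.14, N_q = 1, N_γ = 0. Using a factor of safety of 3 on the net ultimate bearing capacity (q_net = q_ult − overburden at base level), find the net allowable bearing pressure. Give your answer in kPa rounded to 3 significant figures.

q = γ·D_f = 17.3 × 2.3 = 39.79 kPa.
c·N_c = 118 × 5.14 = 606.52 kPa
q·N_q = 39.79 × 1 = 39.79 kPa
q_ult = 606.52 + 39.79 = 646.31 kPa.
q_net = 646.31 − 39.79 = 606.52 kPa.
q_all(net) = 606.52 / 3 = 202.17 kPa.

q_all(net) ≈ 202 kPa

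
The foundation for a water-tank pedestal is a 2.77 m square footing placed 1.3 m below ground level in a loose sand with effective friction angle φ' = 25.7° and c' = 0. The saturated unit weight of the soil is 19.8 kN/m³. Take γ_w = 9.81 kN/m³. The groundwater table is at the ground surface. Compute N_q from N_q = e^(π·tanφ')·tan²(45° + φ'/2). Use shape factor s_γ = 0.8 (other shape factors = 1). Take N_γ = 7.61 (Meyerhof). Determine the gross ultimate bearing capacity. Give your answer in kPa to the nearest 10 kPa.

tan25.7° = 0.4813, so N_q = e^(π×0.4813)·tan²(57.85°) = 4.536 × 2.531 = 11.48.
γ' = 19.8 − 9.81 = 9.99 kN/m³ (submerged throughout). q = 9.99 × 1.3 = 12.987 kPa; the same γ' applies in the ½γBN_γ term.
q·N_q = 12.987 × 11.481 = 149.11 kPa
0.5·γ·B·N_γ·s_γ = 0.5 × 9.99 × 2.77 × 7.61 × 0.8 = 84.234 kPa
q_ult = 149.11 + 84.234 = 233.34 kPa.

q_ult ≈ 230 kPa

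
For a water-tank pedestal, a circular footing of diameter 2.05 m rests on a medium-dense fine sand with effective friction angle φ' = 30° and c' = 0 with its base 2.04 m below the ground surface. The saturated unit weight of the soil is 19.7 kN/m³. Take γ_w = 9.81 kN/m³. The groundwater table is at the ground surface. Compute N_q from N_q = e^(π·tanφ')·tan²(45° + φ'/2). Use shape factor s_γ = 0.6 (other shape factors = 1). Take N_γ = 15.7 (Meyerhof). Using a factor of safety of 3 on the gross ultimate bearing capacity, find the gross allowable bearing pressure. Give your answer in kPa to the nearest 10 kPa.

N_q = e^(π·tan30°)·tan²(60°) = 18.4.
Water table at ground surface, so effective unit weight γ' = 19.7 − 9.81 = 9.89 kN/m³ is used throughout; overburden q = 9.89 × 2.04 = 20.176 kPa; the same γ' applies in the ½γBN_γ term.
Surcharge term q·N_q = 20.176 × 18.401 = 371.25 kPa; self-weight term 0.5·γ·B·N_γ·s_γ = 0.5 × 9.89 × 2.05 × 15.7 × 0.6 = 95.493 kPa.
q_ult = 371.25 + 95.493 = 466.75 kPa.
q_all = 466.75 / 3 = 155.58 kPa.

q_all ≈ 160 kPa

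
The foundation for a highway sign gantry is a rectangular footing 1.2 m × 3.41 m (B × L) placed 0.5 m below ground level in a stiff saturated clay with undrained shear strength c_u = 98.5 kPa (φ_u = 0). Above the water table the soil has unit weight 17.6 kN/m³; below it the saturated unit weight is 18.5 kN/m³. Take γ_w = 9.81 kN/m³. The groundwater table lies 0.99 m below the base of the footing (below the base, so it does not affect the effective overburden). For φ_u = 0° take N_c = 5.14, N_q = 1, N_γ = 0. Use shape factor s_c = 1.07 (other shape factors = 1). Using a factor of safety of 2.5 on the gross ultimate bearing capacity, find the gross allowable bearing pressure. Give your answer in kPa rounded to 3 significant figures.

q_all ≈ 220 kPa

q = γ·D_f = 17.6 × 0.5 = 8.8 kPa.
c·N_c·s_c = 98.5 × 5.14 × 1.07 = 541.73 kPa
q·N_q = 8.8 × 1 = 8.8 kPa
q_ult = 541.73 + 8.8 = 550.53 kPa.
q_all = 550.53 / 2.5 = 220.21 kPa.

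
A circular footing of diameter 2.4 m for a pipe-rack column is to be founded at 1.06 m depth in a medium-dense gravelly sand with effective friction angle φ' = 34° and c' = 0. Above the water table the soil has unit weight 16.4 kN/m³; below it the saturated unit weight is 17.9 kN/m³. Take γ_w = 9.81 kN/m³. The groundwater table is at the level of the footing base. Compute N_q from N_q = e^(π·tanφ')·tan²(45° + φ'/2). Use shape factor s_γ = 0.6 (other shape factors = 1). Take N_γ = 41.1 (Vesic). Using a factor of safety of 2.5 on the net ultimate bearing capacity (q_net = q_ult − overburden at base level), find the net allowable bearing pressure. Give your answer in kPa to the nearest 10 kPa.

q_all(net) ≈ 290 kPa

N_q = e^(π·tan34°)·tan²(62°) = 29.44.
Overburden at base level: q = 16.4 × 1.06 = 17.384 kPa.
Below the base the soil is submerged, so the ½γBN_γ term uses γ' = 17.9 − 9.81 = 8.09 kN/m³.
Surcharge term q·N_q = 17.384 × 29.44 = 511.78 kPa; self-weight term 0.5·γ·B·N_γ·s_γ = 0.5 × 8.09 × 2.4 × 41.1 × 0.6 = 239.4 kPa.
q_ult = 511.78 + 239.4 = 751.18 kPa.
q_net = 751.18 − 17.384 = 733.8 kPa.
q_all(net) = 733.8 / 2.5 = 293.52 kPa.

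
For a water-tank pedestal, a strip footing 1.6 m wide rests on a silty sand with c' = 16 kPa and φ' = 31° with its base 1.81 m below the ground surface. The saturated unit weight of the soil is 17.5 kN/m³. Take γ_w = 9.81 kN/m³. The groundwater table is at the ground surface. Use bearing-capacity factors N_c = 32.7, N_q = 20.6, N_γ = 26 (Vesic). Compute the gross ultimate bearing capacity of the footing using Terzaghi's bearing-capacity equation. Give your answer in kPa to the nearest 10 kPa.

With the water table at the surface the whole profile is submerged: γ' = 17.5 − 9.81 = 7.69 kN/m³, so q = γ'·D_f = 13.919 kPa; the same γ' applies in the ½γBN_γ term.
q_ult = c·N_c + q·N_q + 0.5·γ·B·N_γ
     = 16 × 32.7 + 13.919 × 20.6 + 0.5 × 7.69 × 1.6 × 26
     = 523.2 + 286.73 + 159.95 = 969.88 kPa.

q_ult ≈ 970 kPa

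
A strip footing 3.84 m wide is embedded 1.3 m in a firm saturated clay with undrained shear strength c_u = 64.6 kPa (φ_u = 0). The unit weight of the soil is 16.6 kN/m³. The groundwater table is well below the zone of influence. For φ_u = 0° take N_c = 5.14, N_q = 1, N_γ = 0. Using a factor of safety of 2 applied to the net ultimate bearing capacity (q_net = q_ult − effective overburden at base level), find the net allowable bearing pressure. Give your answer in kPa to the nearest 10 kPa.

Overburden at base level: q = 16.6 × 1.3 = 21.58 kPa.
Cohesion term c·N_c = 64.6 × 5.14 = 332.04 kPa; surcharge term q·N_q = 21.58 × 1 = 21.58 kPa.
q_ult = 332.04 + 21.58 = 353.62 kPa.
Net ultimate: q_net = 353.62 − 21.58 = 332.04 kPa.
q_all(net) = 332.04 / 2 = 166.02 kPa.

q_all(net) ≈ 170 kPa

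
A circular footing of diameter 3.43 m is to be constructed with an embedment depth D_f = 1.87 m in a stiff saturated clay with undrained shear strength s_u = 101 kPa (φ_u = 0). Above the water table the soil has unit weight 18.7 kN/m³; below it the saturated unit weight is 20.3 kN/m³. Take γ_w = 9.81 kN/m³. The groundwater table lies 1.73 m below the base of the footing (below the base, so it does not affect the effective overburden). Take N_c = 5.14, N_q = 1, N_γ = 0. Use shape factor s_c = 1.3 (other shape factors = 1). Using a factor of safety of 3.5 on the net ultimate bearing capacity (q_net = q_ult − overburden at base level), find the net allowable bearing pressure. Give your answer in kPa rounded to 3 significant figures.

q_all(net) ≈ 193 kPa

q = γ·D_f = 18.7 × 1.87 = 34.969 kPa.
c·N_c·s_c = 101 × 5.14 × 1.3 = 674.88 kPa
q·N_q = 34.969 × 1 = 34.969 kPa
q_ult = 674.88 + 34.969 = 709.85 kPa.
q_net = 709.85 − 34.969 = 674.88 kPa.
q_all(net) = 674.88 / 3.5 = 192.82 kPa.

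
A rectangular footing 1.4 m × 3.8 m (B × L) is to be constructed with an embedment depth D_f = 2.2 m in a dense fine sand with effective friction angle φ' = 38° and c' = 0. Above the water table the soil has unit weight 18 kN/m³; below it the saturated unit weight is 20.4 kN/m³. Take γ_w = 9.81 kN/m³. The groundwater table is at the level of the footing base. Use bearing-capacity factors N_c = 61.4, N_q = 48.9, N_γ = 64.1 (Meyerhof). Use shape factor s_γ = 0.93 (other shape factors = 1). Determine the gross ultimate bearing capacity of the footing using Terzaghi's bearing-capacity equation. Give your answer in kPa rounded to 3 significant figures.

Effective surcharge at the founding depth q = γ·D_f = 18 × 2.2 = 39.6 kPa.
The water table coincides with the base, so in the self-weight term γ → γ' = 10.59 kN/m³.
q_ult = q·N_q + 0.5·γ·B·N_γ·s_γ
     = 39.6 × 48.9 + 0.5 × 10.59 × 1.4 × 64.1 × 0.93
     = 1936.4 + 441.91 = 2378.4 kPa.

q_ult ≈ 2380 kPa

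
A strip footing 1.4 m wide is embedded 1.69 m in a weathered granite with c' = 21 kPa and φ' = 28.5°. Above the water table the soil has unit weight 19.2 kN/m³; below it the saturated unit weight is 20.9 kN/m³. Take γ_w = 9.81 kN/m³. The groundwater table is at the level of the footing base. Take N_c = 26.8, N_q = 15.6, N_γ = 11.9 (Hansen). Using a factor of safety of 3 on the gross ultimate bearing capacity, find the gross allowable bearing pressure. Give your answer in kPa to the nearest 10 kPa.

q = γ·D_f = 19.2 × 1.69 = 32.448 kPa.
For the ½γBN_γ term take γ' = 20.9 − 9.81 = 11.09 kN/m³ (soil below base is submerged).
c·N_c = 21 × 26.8 = 562.8 kPa
q·N_q = 32.448 × 15.6 = 506.19 kPa
0.5·γ·B·N_γ = 0.5 × 11.09 × 1.4 × 11.9 = 92.38 kPa
q_ult = 562.8 + 506.19 + 92.38 = 1161.4 kPa.
q_all = 1161.4 / 3 = 387.12 kPa.

q_all ≈ 390 kPa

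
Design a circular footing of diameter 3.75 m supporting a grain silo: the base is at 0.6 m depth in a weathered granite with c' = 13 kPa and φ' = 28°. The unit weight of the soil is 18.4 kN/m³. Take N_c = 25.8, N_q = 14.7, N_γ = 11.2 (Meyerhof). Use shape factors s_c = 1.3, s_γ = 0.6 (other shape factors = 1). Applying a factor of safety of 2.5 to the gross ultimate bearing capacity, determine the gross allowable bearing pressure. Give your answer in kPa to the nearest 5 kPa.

Overburden at base level: q = 18.4 × 0.6 = 11.04 kPa.
Cohesion term c·N_c·s_c = 13 × 25.8 × 1.3 = 436.02 kPa; surcharge term q·N_q = 11.04 × 14.7 = 162.29 kPa; self-weight term 0.5·γ·B·N_γ·s_γ = 0.5 × 18.4 × 3.75 × 11.2 × 0.6 = 231.84 kPa.
q_ult = 436.02 + 162.29 + 231.84 = 830.15 kPa.
q_all = q_ult / FS = 830.15 / 2.5 = 332.06 kPa.

q_all ≈ 330 kPa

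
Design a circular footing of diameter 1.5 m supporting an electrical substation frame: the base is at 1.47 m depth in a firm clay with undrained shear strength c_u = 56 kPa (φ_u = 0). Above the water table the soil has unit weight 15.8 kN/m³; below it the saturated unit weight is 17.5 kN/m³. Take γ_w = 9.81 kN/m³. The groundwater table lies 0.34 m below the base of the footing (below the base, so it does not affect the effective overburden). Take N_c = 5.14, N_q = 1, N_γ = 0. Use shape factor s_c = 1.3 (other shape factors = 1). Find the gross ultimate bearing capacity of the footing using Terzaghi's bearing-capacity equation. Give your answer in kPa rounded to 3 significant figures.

q_ult ≈ 397 kPa

q = γ·D_f = 15.8 × 1.47 = 23.226 kPa.
c·N_c·s_c = 56 × 5.14 × 1.3 = 374.19 kPa
q·N_q = 23.226 × 1 = 23.226 kPa
q_ult = 374.19 + 23.226 = 397.42 kPa.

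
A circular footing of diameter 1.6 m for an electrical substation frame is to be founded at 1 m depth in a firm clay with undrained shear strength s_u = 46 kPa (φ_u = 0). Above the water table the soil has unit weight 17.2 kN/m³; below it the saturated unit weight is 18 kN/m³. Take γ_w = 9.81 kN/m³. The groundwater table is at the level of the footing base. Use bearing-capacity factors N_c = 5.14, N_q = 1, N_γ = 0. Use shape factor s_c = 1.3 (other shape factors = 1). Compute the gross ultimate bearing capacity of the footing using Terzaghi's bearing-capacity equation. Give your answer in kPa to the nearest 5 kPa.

Overburden at base level: q = 17.2 × 1 = 17.2 kPa.
Cohesion term c·N_c·s_c = 46 × 5.14 × 1.3 = 307.37 kPa; surcharge term q·N_q = 17.2 × 1 = 17.2 kPa.
q_ult = 307.37 + 17.2 = 324.57 kPa.

q_ult ≈ 325 kPa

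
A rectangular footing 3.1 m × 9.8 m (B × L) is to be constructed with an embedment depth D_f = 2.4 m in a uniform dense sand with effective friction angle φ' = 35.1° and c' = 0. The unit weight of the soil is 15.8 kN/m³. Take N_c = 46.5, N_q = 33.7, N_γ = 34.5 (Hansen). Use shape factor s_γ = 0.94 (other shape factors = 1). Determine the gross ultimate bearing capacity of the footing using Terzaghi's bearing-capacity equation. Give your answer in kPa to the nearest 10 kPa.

q_ult ≈ 2070 kPa

Effective surcharge at the founding depth q = γ·D_f = 15.8 × 2.4 = 37.92 kPa.
q_ult = q·N_q + 0.5·γ·B·N_γ·s_γ
     = 37.92 × 33.7 + 0.5 × 15.8 × 3.1 × 34.5 × 0.94
     = 1277.9 + 794.21 = 2072.1 kPa.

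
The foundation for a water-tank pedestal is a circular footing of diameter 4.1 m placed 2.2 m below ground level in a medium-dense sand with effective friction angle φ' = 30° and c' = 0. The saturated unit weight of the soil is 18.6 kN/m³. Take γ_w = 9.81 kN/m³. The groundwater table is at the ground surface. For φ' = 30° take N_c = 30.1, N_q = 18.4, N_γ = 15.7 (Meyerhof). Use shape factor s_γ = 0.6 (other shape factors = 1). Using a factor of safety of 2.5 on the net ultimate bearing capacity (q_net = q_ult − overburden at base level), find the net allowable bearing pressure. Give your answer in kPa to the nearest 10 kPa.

Water table at ground surface, so effective unit weight γ' = 18.6 − 9.81 = 8.79 kN/m³ is used throughout; overburden q = 8.79 × 2.2 = 19.338 kPa; the same γ' applies in the ½γBN_γ term.
Surcharge term q·N_q = 19.338 × 18.4 = 355.82 kPa; self-weight term 0.5·γ·B·N_γ·s_γ = 0.5 × 8.79 × 4.1 × 15.7 × 0.6 = 169.74 kPa.
q_ult = 355.82 + 169.74 = 525.56 kPa.
q_net = 525.56 − 19.338 = 506.22 kPa.
q_all(net) = 506.22 / 2.5 = 202.49 kPa.

q_all(net) ≈ 200 kPa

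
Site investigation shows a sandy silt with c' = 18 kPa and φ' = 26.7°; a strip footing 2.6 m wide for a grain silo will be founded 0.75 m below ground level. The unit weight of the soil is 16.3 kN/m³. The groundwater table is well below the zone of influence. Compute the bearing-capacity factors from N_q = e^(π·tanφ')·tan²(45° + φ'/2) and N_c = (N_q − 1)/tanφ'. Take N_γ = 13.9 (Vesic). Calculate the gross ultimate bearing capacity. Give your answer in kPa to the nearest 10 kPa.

q_ult ≈ 870 kPa

tan26.7° = 0.5029, so N_q = e^(π×0.5029)·tan²(58.35°) = 4.855 × 2.632 = 12.78.
N_c = (12.78 − 1)/tan26.7° = 23.42.
q = γ·D_f = 16.3 × 0.75 = 12.225 kPa.
c·N_c = 18 × 23.419 = 421.53 kPa
q·N_q = 12.225 × 12.778 = 156.21 kPa
0.5·γ·B·N_γ = 0.5 × 16.3 × 2.6 × 13.9 = 294.54 kPa
q_ult = 421.53 + 156.21 + 294.54 = 872.29 kPa.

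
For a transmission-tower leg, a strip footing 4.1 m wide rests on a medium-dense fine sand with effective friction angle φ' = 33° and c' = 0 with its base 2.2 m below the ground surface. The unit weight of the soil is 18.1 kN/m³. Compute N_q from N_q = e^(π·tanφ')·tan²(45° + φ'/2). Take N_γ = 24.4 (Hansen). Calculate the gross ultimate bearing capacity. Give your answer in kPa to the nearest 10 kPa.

tan33° = 0.6494, so N_q = e^(π×0.6494)·tan²(61.5°) = 7.692 × 3.392 = 26.09.
Effective surcharge at the founding depth q = γ·D_f = 18.1 × 2.2 = 39.82 kPa.
q_ult = q·N_q + 0.5·γ·B·N_γ
     = 39.82 × 26.092 + 0.5 × 18.1 × 4.1 × 24.4
     = 1039 + 905.36 = 1944.3 kPa.

q_ult ≈ 1940 kPa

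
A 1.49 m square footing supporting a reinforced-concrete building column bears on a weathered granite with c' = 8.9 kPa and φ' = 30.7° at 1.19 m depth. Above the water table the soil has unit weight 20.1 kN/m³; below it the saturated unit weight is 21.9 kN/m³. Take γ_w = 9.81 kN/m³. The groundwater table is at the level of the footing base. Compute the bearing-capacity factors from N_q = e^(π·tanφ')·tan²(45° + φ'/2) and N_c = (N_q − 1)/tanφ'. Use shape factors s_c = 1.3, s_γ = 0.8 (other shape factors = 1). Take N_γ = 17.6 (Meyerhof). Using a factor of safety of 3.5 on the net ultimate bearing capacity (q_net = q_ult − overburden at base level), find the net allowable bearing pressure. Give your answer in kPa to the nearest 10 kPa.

q_all(net) ≈ 270 kPa

N_q = e^(π·tan30.7°)·tan²(60.35°) = 19.93; N_c = (N_q − 1)/tanφ' = 31.88.
q = γ·D_f = 20.1 × 1.19 = 23.919 kPa.
For the ½γBN_γ term take γ' = 21.9 − 9.81 = 12.09 kN/m³ (soil below base is submerged).
c·N_c·s_c = 8.9 × 31.883 × 1.3 = 368.89 kPa
q·N_q = 23.919 × 19.931 = 476.73 kPa
0.5·γ·B·N_γ·s_γ = 0.5 × 12.09 × 1.49 × 17.6 × 0.8 = 126.82 kPa
q_ult = 368.89 + 476.73 + 126.82 = 972.43 kPa.
q_net = 972.43 − 23.919 = 948.51 kPa.
q_all(net) = 948.51 / 3.5 = 271 kPa.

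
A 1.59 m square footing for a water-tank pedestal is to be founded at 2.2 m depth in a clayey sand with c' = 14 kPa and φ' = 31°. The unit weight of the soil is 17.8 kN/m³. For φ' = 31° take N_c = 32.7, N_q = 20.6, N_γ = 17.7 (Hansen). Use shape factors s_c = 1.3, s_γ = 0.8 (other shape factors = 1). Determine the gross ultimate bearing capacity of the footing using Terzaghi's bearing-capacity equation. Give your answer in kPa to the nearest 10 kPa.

Effective surcharge at the founding depth q = γ·D_f = 17.8 × 2.2 = 39.16 kPa.
q_ult = c·N_c·s_c + q·N_q + 0.5·γ·B·N_γ·s_γ
     = 14 × 32.7 × 1.3 + 39.16 × 20.6 + 0.5 × 17.8 × 1.59 × 17.7 × 0.8
     = 595.14 + 806.7 + 200.38 = 1602.2 kPa.

q_ult ≈ 1600 kPa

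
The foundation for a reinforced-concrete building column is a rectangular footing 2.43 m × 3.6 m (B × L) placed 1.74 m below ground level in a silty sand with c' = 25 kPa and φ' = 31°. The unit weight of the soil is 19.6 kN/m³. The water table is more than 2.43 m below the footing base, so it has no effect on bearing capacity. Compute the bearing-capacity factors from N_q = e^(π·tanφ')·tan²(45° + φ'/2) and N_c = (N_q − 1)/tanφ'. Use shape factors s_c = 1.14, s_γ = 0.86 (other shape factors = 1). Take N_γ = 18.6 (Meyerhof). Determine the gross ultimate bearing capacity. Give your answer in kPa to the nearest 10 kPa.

q_ult ≈ 2020 kPa

tan31° = 0.6009, so N_q = e^(π×0.6009)·tan²(60.5°) = 6.604 × 3.124 = 20.63.
N_c = (20.63 − 1)/tan31° = 32.67.
q = γ·D_f = 19.6 × 1.74 = 34.104 kPa.
c·N_c·s_c = 25 × 32.671 × 1.14 = 931.13 kPa
q·N_q = 34.104 × 20.631 = 703.59 kPa
0.5·γ·B·N_γ·s_γ = 0.5 × 19.6 × 2.43 × 18.6 × 0.86 = 380.93 kPa
q_ult = 931.13 + 703.59 + 380.93 = 2015.6 kPa.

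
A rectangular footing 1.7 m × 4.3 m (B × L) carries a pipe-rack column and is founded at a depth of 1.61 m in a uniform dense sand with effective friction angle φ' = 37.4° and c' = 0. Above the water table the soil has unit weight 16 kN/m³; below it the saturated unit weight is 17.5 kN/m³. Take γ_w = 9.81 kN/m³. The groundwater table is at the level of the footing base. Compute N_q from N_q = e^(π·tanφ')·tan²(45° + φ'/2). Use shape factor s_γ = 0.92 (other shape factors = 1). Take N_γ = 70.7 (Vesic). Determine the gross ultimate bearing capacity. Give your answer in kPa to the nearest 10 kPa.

tan37.4° = 0.7646, so N_q = e^(π×0.7646)·tan²(63.7°) = 11.044 × 4.094 = 45.22.
Overburden at base level: q = 16 × 1.61 = 25.76 kPa.
Below the base the soil is submerged, so the ½γBN_γ term uses γ' = 17.5 − 9.81 = 7.69 kN/m³.
Surcharge term q·N_q = 25.76 × 45.215 = 1164.7 kPa; self-weight term 0.5·γ·B·N_γ·s_γ = 0.5 × 7.69 × 1.7 × 70.7 × 0.92 = 425.16 kPa.
q_ult = 1164.7 + 425.16 = 1589.9 kPa.

q_ult ≈ 1590 kPa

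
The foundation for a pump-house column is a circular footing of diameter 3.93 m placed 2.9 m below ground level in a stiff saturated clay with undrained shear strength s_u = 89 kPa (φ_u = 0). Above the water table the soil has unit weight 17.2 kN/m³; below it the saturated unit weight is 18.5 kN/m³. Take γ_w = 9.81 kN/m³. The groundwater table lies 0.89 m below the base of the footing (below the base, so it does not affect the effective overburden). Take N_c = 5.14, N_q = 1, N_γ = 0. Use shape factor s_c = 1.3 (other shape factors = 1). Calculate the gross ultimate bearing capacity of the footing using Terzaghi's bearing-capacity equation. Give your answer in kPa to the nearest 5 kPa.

Effective surcharge at the founding depth q = γ·D_f = 17.2 × 2.9 = 49.88 kPa.
q_ult = c·N_c·s_c + q·N_q
     = 89 × 5.14 × 1.3 + 49.88 × 1
     = 594.7 + 49.88 = 644.58 kPa.

q_ult ≈ 645 kPa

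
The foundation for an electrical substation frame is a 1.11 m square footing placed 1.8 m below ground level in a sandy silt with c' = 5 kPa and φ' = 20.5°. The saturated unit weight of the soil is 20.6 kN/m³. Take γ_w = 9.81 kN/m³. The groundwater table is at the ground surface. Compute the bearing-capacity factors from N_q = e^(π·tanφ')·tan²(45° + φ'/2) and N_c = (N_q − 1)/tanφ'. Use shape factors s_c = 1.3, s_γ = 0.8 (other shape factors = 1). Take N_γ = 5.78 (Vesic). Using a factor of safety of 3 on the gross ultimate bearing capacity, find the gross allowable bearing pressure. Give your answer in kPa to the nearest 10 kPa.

q_all ≈ 90 kPa

N_q = e^(π·tan20.5°)·tan²(55.25°) = 6.73; N_c = (N_q − 1)/tanφ' = 15.31.
γ' = 20.6 − 9.81 = 10.79 kN/m³ (submerged throughout). q = 10.79 × 1.8 = 19.422 kPa; the same γ' applies in the ½γBN_γ term.
c·N_c·s_c = 5 × 15.314 × 1.3 = 99.544 kPa
q·N_q = 19.422 × 6.7258 = 130.63 kPa
0.5·γ·B·N_γ·s_γ = 0.5 × 10.79 × 1.11 × 5.78 × 0.8 = 27.691 kPa
q_ult = 99.544 + 130.63 + 27.691 = 257.86 kPa.
q_all = 257.86 / 3 = 85.954 kPa.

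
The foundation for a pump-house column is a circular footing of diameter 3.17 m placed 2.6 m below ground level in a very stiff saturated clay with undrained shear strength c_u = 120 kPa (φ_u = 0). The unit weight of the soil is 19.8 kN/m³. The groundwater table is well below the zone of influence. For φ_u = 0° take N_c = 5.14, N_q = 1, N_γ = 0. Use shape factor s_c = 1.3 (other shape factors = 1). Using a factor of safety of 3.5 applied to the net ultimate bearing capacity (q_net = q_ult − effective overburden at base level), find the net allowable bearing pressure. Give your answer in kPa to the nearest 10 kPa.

q = γ·D_f = 19.8 × 2.6 = 51.48 kPa.
c·N_c·s_c = 120 × 5.14 × 1.3 = 801.84 kPa
q·N_q = 51.48 × 1 = 51.48 kPa
q_ult = 801.84 + 51.48 = 853.32 kPa.
Net ultimate: q_net = 853.32 − 51.48 = 801.84 kPa.
q_all(net) = 801.84 / 3.5 = 229.1 kPa.

q_all(net) ≈ 230 kPa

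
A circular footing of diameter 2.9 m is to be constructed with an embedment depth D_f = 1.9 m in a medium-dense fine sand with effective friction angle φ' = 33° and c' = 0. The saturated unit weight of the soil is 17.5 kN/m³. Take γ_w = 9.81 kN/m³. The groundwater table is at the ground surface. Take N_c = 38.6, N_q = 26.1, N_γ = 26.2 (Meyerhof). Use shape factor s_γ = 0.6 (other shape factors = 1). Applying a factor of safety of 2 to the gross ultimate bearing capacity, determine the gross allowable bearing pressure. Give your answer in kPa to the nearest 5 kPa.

With the water table at the surface the whole profile is submerged: γ' = 17.5 − 9.81 = 7.69 kN/m³, so q = γ'·D_f = 14.611 kPa; the same γ' applies in the ½γBN_γ term.
q_ult = q·N_q + 0.5·γ·B·N_γ·s_γ
     = 14.611 × 26.1 + 0.5 × 7.69 × 2.9 × 26.2 × 0.6
     = 381.35 + 175.29 = 556.63 kPa.
q_all = q_ult / FS = 556.63 / 2 = 278.32 kPa.

q_all ≈ 280 kPa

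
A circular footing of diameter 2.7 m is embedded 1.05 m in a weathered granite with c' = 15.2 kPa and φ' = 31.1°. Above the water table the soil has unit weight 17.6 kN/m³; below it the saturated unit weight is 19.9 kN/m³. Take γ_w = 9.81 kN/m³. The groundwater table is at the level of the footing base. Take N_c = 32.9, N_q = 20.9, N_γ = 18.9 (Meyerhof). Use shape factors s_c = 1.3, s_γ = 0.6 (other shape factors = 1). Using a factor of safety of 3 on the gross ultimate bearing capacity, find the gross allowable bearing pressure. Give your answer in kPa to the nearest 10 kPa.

q_all ≈ 400 kPa

q = γ·D_f = 17.6 × 1.05 = 18.48 kPa.
For the ½γBN_γ term take γ' = 19.9 − 9.81 = 10.09 kN/m³ (soil below base is submerged).
c·N_c·s_c = 15.2 × 32.9 × 1.3 = 650.1 kPa
q·N_q = 18.48 × 20.9 = 386.23 kPa
0.5·γ·B·N_γ·s_γ = 0.5 × 10.09 × 2.7 × 18.9 × 0.6 = 154.47 kPa
q_ult = 650.1 + 386.23 + 154.47 = 1190.8 kPa.
q_all = 1190.8 / 3 = 396.93 kPa.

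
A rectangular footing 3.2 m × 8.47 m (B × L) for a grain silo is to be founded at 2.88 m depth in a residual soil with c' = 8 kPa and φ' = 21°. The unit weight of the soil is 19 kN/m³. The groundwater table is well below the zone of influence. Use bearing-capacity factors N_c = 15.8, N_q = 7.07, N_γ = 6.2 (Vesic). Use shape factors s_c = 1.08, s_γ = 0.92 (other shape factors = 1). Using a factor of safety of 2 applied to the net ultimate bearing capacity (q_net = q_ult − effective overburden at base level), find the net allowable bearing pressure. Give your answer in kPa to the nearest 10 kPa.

q_all(net) ≈ 320 kPa

Overburden at base level: q = 19 × 2.88 = 54.72 kPa.
Cohesion term c·N_c·s_c = 8 × 15.8 × 1.08 = 136.51 kPa; surcharge term q·N_q = 54.72 × 7.07 = 386.87 kPa; self-weight term 0.5·γ·B·N_γ·s_γ = 0.5 × 19 × 3.2 × 6.2 × 0.92 = 173.4 kPa.
q_ult = 136.51 + 386.87 + 173.4 = 696.78 kPa.
Net ultimate: q_net = 696.78 − 54.72 = 642.06 kPa.
q_all(net) = 642.06 / 2 = 321.03 kPa.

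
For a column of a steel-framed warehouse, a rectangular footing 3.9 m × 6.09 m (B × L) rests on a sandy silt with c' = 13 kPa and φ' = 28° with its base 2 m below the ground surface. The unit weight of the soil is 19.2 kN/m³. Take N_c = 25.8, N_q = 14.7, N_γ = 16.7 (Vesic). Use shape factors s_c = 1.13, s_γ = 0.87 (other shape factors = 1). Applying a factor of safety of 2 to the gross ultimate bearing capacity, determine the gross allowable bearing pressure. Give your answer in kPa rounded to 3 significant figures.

q = γ·D_f = 19.2 × 2 = 38.4 kPa.
c·N_c·s_c = 13 × 25.8 × 1.13 = 379 kPa
q·N_q = 38.4 × 14.7 = 564.48 kPa
0.5·γ·B·N_γ·s_γ = 0.5 × 19.2 × 3.9 × 16.7 × 0.87 = 543.97 kPa
q_ult = 379 + 564.48 + 543.97 = 1487.4 kPa.
q_all = q_ult / FS = 1487.4 / 2 = 743.72 kPa.

q_all ≈ 744 kPa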